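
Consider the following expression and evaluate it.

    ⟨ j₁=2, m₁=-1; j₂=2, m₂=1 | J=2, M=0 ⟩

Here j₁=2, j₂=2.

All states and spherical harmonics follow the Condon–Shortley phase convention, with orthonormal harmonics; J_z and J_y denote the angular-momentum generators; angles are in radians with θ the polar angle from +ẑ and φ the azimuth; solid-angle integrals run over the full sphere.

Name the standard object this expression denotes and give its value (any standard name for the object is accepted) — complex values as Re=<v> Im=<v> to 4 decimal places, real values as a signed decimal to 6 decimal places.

Clebsch–Gordan coefficient, +√(1/14) ≈ +0.267261

This is a Clebsch–Gordan (vector-coupling) coefficient.
j₁+j₂−J=2  J+j₁−j₂=2  J−j₁+j₂=2  j₁+j₂+J+1=7
(j₁±m₁, j₂±m₂, J±M) = (1,3,3,1,2,2)
P² = 8/7
sum k=1..2:
  [1] −1/4 = -1/4
  [2] +1/2 = 1/2
S = 1/4
C² = P²·S² = 1/14 ; C = +0.267261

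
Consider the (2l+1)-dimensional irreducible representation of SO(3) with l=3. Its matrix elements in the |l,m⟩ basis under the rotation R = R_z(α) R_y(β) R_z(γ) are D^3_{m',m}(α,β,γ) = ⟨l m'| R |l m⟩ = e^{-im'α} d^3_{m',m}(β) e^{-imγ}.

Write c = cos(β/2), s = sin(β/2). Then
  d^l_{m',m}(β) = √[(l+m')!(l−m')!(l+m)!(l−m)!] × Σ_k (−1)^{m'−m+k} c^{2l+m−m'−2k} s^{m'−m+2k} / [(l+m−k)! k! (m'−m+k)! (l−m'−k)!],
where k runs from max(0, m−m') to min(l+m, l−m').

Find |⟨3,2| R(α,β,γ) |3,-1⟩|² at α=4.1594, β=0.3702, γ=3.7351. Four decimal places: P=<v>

P=0.0014

First d^3_{2,-1}(β=0.3702), then the phase factors e^{-i(2)α} and e^{-i(-1)γ}:
With c≡cos(β/2)=0.982918 and s≡sin(β/2)=0.184045, N=[120·1·2·24]^{1/2}=75.894664
The bounds max(0,m−m')=0 and min(l+m,l−m')=1 give 2 terms
  k=0: (−1)^3·75.8947/(12)·0.9829^3·0.1840^3 = -0.037441
  k=1: (−1)^4·75.8947/(24)·0.9829^1·0.1840^5 = +0.000656
d^3_{2,-1}(0.3702) = -0.037441 +0.000656 = -0.036785
|D^3_{2,-1}|² = |d^3_{2,-1}(β)|² = (-0.036785)² = 0.001353 (the z-rotation phases have unit modulus)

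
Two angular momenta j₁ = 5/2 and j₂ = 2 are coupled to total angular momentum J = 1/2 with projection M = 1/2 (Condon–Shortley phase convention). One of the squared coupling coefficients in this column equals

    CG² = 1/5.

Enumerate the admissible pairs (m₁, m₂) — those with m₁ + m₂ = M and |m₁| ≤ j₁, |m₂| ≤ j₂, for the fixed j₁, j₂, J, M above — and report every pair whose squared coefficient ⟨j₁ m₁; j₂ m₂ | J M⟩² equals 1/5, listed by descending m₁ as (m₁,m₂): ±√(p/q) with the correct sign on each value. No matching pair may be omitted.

Admissible pairs with m₁+m₂ = M = 1/2: (-3/2,2), (-1/2,1), (1/2,0), (3/2,-1), (5/2,-2)
  (m₁,m₂)=(5/2,-2): CG² = 1/3, CG = +√(1/3)
  (m₁,m₂)=(3/2,-1): CG² = 4/15, CG = −√(4/15)
  (m₁,m₂)=(1/2,0): CG² = 1/5, CG = +√(1/5)   ← matches the target
  (m₁,m₂)=(-1/2,1): CG² = 2/15, CG = −√(2/15)
  (m₁,m₂)=(-3/2,2): CG² = 1/15, CG = +√(1/15)
Pairs with CG² = 1/5: (1/2,0): +√(1/5)

(1/2,0): +√(1/5)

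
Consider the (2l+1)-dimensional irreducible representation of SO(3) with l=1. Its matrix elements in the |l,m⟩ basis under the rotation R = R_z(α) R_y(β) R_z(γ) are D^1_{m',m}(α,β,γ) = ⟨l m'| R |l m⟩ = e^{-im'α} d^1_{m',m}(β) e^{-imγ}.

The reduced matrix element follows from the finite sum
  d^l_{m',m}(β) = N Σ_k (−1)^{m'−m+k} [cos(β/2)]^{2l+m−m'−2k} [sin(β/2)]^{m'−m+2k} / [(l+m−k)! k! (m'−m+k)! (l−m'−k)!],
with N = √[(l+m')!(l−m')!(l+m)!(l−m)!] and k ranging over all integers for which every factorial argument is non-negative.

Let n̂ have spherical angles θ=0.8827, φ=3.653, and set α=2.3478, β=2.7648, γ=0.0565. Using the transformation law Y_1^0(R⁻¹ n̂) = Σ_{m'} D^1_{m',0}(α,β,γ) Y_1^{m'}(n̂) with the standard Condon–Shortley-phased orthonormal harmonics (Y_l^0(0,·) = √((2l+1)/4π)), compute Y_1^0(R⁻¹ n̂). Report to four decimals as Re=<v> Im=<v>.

Need the full column D^1_{m',0} for m'=−1..1 at α=2.3478, β=2.7648, γ=0.0565.
cos(β/2)=0.187284, sin(β/2)=0.982306
d^1_{-1,0}: single k=1 term ⇒ +0.260173;  D = -0.182419+0.185508i
d^1_{0,0}: k∈[0..1] ⇒ +0.035075 -0.964925 = -0.929850;  D = -0.929850+0.000000i
d^1_{1,0}: single k=0 term ⇒ -0.260173;  D = +0.182419+0.185508i
Y_1^{m'}(θ=0.8827,φ=3.653) and Σ D·Y over m':
  (-0.1824+0.1855i)·(-0.2327+0.1306i)  (-0.9298+0.0000i)·(+0.3103+0.0000i)  (+0.1824+0.1855i)·(+0.2327+0.1306i)
Y_1^0(R⁻¹ n̂) = -0.252077+0.000000i

Re=-0.2521 Im=0.0000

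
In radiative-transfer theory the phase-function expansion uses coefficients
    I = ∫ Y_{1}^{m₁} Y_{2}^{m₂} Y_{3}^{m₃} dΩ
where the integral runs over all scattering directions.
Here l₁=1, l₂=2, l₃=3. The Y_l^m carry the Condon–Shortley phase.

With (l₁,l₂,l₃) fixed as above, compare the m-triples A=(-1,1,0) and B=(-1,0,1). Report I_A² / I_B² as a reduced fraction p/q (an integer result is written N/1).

1/2

l's match ⇒ only the (l;m) 3-j factors differ between A and B.
A: triangle coeff Δ(1,2,3) = 1/105; Σ_t [0,0]: t=0:+1/12 = 1/12; (3j)²=1/35 [(1 2 3; -1 1 0)], sign=-1
B: triangle coeff Δ(1,2,3) = 1/105; Σ_t [0,0]: t=0:+1/8 = 1/8; (3j)²=2/35 [(1 2 3; -1 0 1)], sign=+1
I_A²/I_B² = (1/35)/(2/35) = 1/2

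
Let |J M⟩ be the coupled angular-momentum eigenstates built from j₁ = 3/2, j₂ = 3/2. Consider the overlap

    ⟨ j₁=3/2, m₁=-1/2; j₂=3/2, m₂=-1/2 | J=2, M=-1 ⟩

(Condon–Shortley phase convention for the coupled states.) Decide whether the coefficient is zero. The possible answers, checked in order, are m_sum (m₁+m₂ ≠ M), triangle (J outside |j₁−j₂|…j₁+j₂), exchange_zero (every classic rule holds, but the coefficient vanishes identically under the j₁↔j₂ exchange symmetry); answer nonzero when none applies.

m-sum: m₁+m₂ = -1/2+(-1/2) = -1, M = -1  ✓
triangle: |j₁−j₂| = 0 ≤ J = 2 ≤ j₁+j₂ = 3  ✓
exchange: j₁=j₂ and m₁=m₂, and (−1)^(j₁+j₂−J) = (−1)^1 = −1 forces ⟨j₁m₁;j₂m₂|JM⟩ = −⟨j₂m₂;j₁m₁|JM⟩ = −⟨j₁m₁;j₂m₂|JM⟩ ⇒ the coefficient vanishes identically
Racah sum check: Σ_k collapses to 0 ⇒ CG = 0

exchange_zero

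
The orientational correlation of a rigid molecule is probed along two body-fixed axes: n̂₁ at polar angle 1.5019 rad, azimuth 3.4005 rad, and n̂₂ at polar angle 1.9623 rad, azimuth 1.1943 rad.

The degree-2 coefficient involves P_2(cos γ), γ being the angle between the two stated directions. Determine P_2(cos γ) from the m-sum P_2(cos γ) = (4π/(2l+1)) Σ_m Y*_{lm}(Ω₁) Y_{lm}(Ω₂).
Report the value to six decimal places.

Expand P_2 via completeness: Σ_{m} conj(Y_{2,m}) at Ω₁ times Y_{2,m} at Ω₂ —
  m=-2: (0.33404 + 0.19029j) × (-0.24081 - 0.22568j) = -0.03749 - 0.12121j  (running Σ = -0.03749 - 0.12121j)
  m=-1: (-0.05129 - 0.01358j) × (-0.10018 + 0.25340j) = 0.00858 - 0.01164j  (running Σ = -0.02891 - 0.13285j)
  m=0: (-0.31091 + 0.00000j) × (-0.17763 + 0.00000j) = 0.05523 + 0.00000j  (running Σ = 0.02631 - 0.13285j)
  m=1: (0.05129 - 0.01358j) × (0.10018 + 0.25340j) = 0.00858 + 0.01164j  (running Σ = 0.03489 - 0.12121j)
  m=2: (0.33404 - 0.19029j) × (-0.24081 + 0.22568j) = -0.03749 + 0.12121j  (running Σ = -0.00260 + 0.00000j)
Accumulated sum -0.00260 + 0.00000j; after 4π/(2l+1) scaling, -0.00654 + 0.00000j ⇒ P_2 = -0.006538

-0.006538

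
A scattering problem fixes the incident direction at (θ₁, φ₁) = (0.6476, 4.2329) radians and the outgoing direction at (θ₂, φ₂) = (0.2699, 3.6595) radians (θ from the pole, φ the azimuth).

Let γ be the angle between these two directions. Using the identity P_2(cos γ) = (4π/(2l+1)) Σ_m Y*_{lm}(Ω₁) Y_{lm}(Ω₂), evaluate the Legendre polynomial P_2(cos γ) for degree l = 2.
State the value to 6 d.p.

Expand P_2 via completeness: Σ_{m} conj(Y_{2,m}) at Ω₁ times Y_{2,m} at Ω₂ —
  term(m=-2) = 0.00159 + 0.00352j   from Y*(Ω₁)=-0.08074 + 0.11508j, Y(Ω₂)=0.01400 - 0.02362j
  term(m=-1) = 0.06199 + 0.04003j   from Y*(Ω₁)=-0.17147 - 0.32978j, Y(Ω₂)=-0.17250 + 0.09829j
  term(m=+0) = 0.16141 + 0.00000j   from Y*(Ω₁)=0.28643 + 0.00000j, Y(Ω₂)=0.56352 + 0.00000j
  term(m=+1) = 0.06199 - 0.04003j   from Y*(Ω₁)=0.17147 - 0.32978j, Y(Ω₂)=0.17250 + 0.09829j
  term(m=+2) = 0.00159 - 0.00352j   from Y*(Ω₁)=-0.08074 - 0.11508j, Y(Ω₂)=0.01400 + 0.02362j
Accumulated sum 0.28857 + 0.00000j; after 4π/(2l+1) scaling, 0.72525 + 0.00000j ⇒ P_2 = 0.725251

0.725251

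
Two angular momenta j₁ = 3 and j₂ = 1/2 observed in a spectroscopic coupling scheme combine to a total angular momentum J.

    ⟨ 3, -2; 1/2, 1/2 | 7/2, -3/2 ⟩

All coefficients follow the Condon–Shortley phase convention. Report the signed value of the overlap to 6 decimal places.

j₁+j₂−J=0  J+j₁−j₂=6  J−j₁+j₂=1  j₁+j₂+J+1=8
(j₁±m₁, j₂±m₂, J±M) = (1,5,1,0,2,5)
P² = 28800/7
sum k=0..0:
  [0] +1/120 = 1/120
S = 1/120
C² = P²·S² = 2/7 ; C = +0.534522

+0.534522  (= +√(2/7))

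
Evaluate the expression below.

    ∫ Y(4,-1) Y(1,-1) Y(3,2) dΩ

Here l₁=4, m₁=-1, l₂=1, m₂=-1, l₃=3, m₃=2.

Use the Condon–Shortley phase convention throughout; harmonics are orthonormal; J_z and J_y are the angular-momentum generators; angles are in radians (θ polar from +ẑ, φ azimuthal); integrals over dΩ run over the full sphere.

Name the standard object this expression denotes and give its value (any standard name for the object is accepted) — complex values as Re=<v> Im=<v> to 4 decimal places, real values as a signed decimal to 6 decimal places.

Gaunt coefficient, -0.106622

This is a Gaunt coefficient — the integral of a triple product of spherical harmonics over the sphere.
Checks pass: Σm=0; 8 even; l₃=3∈[3,5].
(2·4+1)(2·1+1)(2·3+1) = 189
Δ: 2! 6! 0! / 9! → 1/252
sum: t=1:−1/36 = -1/36
3j²(4 1 3; 0 0 0) = Δ·Π!·Σ² = 4/63  (sign +1)
sum: t=0:+1/240 = 1/240
3j²(4 1 3; -1 -1 2) = Δ·Π!·Σ² = 1/84  (sign -1)
combine: 4πI² = 189·4/63·1/84 = 1/7
take √, sign -1: I = -0.10662181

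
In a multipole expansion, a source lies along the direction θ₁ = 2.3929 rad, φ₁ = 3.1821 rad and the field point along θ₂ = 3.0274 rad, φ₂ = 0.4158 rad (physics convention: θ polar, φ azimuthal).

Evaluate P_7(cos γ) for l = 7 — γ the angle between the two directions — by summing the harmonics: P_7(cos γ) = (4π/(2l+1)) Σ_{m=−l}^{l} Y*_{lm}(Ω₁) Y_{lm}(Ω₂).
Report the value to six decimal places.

Summing Y*_{l m}(θ₁,φ₁)·Y_{l m}(θ₂,φ₂) over m ∈ [−7, 7]; prefactor 4π/(2·7+1) = 0.837758:
  m=-7: (-0.032502, -0.009471) × (-0.000000, -0.000000) = (0.000000, 0.000000)  (running Σ = (0.000000, 0.000000))
  m=-6: (-0.132322, -0.032809) × (0.000003, 0.000002) = (-0.000000, -0.000000)  (running Σ = (-0.000000, -0.000000))
  m=-5: (-0.313904, -0.064461) × (-0.000041, -0.000073) = (0.000008, 0.000025)  (running Σ = (0.000008, 0.000025))
  m=-4: (-0.452943, -0.074039) × (0.000111, 0.001203) = (0.000039, -0.000553)  (running Σ = (0.000046, -0.000528))
  m=-3: (-0.303605, -0.037077) × (0.004014, -0.011975) = (-0.001663, 0.003487)  (running Σ = (-0.001616, 0.002959))
  m=-2: (0.150723, 0.012238) × (-0.062187, 0.068216) = (-0.010208, 0.009521)  (running Σ = (-0.011824, 0.012480))
  m=-1: (0.382590, 0.015506) × (0.389649, -0.172047) = (0.151744, -0.059782)  (running Σ = (0.139919, -0.047302))
  m=0: (-0.038356, -0.000000) × (-0.901912, 0.000000) = (0.034594, 0.000000)  (running Σ = (0.174513, -0.047302))
  m=1: (-0.382590, 0.015506) × (-0.389649, -0.172047) = (0.151744, 0.059782)  (running Σ = (0.326257, 0.012480))
  m=2: (0.150723, -0.012238) × (-0.062187, -0.068216) = (-0.010208, -0.009521)  (running Σ = (0.316049, 0.002959))
  m=3: (0.303605, -0.037077) × (-0.004014, -0.011975) = (-0.001663, -0.003487)  (running Σ = (0.314386, -0.000528))
  m=4: (-0.452943, 0.074039) × (0.000111, -0.001203) = (0.000039, 0.000553)  (running Σ = (0.314425, 0.000025))
  m=5: (0.313904, -0.064461) × (0.000041, -0.000073) = (0.000008, -0.000025)  (running Σ = (0.314433, -0.000000))
  m=6: (-0.132322, 0.032809) × (0.000003, -0.000002) = (-0.000000, 0.000000)  (running Σ = (0.314432, 0.000000))
  m=7: (0.032502, -0.009471) × (0.000000, -0.000000) = (0.000000, -0.000000)  (running Σ = (0.314432, 0.000000))
Accumulated sum (0.314432, 0.000000); after 4π/(2l+1) scaling, (0.263418, 0.000000) ⇒ P_7 = 0.263418

0.263418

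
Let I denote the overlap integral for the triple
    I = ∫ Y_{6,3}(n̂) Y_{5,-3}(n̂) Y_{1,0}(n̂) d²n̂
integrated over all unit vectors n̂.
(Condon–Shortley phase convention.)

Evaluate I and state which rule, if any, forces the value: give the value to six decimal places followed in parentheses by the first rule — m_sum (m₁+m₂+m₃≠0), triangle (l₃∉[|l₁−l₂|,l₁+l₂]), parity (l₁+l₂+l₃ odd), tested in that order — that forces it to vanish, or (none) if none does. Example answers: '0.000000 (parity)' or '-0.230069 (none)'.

-0.212310 (none)

Rules hold: Σm=0, L=12 even, 1≤1≤11.
N = 13·11·3 = 429
Δ = 10!·2!·0!/13! = 1/858
Racah Σ t=5..5: t=5:−1/14400 = -1/14400
⇒ 3j(6 5 1; 0 0 0)² = 6/143, sgn +1
Racah Σ t=2..2: t=2:+1/80640 = 1/80640
⇒ 3j(6 5 1; 3 -3 0)² = 9/286, sgn -1
4πI² = N·(3j₀)²·(3jₘ)² = 81/143
I = -1·√(0.566434/4π) = -0.21230956
No selection rule forces the value: the integral is nonzero (none).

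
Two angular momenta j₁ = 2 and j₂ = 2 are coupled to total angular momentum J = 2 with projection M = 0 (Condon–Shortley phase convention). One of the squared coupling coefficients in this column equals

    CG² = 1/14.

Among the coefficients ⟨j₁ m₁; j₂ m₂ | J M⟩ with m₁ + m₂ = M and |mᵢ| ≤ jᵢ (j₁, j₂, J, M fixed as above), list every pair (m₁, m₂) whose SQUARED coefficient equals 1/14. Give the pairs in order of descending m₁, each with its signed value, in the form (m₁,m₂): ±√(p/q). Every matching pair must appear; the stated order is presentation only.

(1,-1): +√(1/14); (-1,1): +√(1/14)

Admissible pairs with m₁+m₂ = M = 0: (-2,2), (-1,1), (0,0), (1,-1), (2,-2)
  (m₁,m₂)=(2,-2): CG² = 2/7, CG = +√(2/7)
  (m₁,m₂)=(1,-1): CG² = 1/14, CG = +√(1/14)   ← matches the target
  (m₁,m₂)=(0,0): CG² = 2/7, CG = −√(2/7)
  (m₁,m₂)=(-1,1): CG² = 1/14, CG = +√(1/14)   ← matches the target
  (m₁,m₂)=(-2,2): CG² = 2/7, CG = +√(2/7)
Pairs with CG² = 1/14: (1,-1): +√(1/14); (-1,1): +√(1/14)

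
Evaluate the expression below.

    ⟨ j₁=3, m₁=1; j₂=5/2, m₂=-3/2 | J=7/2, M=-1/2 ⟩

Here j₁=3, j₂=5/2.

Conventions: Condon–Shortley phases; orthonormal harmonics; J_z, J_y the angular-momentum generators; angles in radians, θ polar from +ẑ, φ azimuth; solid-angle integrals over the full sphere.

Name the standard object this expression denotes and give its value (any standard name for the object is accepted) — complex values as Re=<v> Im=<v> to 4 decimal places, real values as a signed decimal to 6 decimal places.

This is a Clebsch–Gordan (vector-coupling) coefficient.
triangle: 2!·4!·3!/10! = 288/3628800
(j±m)!: 4!·2!·1!·4!·3!·4! = 165888
prefactor² = (2J+1)·Δ·N² = 18432/175
  k=0: +1/(0!·2!·2!·1!·2!·2!) = 1/16
  k=1: −1/(1!·1!·1!·0!·3!·3!) = -1/36
Σ = 5/144  ⇒  CG² = 18432/175·(5/144)² = 8/63
CG = +√(8/63) = +0.356348

Clebsch–Gordan coefficient, +√(8/63) ≈ +0.356348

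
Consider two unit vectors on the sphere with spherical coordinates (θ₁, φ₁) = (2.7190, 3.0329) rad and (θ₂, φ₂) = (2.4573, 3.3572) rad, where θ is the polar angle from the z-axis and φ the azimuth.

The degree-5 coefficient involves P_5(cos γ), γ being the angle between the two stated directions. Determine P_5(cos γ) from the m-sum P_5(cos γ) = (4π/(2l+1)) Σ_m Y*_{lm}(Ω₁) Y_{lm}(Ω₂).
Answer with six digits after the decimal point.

Expand P_5 via completeness: Σ_{m} conj(Y_{5,m}) at Ω₁ times Y_{5,m} at Ω₂ —
  m=-5: (-0.004610, 0.002785) × (-0.022160, 0.041271) = (-0.000013, -0.000252)  (running Σ = (-0.000013, -0.000252))
  m=-4: (-0.034349, 0.015952) × (-0.118138, 0.137900) = (0.001858, -0.006621)  (running Σ = (0.001845, -0.006873))
  m=-3: (-0.146635, 0.049584) × (-0.307074, 0.231903) = (0.033529, -0.049231)  (running Σ = (0.035374, -0.056104))
  m=-2: (-0.379635, 0.083852) × (-0.381961, 0.175737) = (0.130270, -0.098744)  (running Σ = (0.165644, -0.154848))
  m=-1: (-0.507233, 0.055351) × (-0.032570, 0.007133) = (0.016126, -0.005421)  (running Σ = (0.181770, -0.160269))
  m=0: (-0.038721, -0.000000) × (0.391269, 0.000000) = (-0.015150, -0.000000)  (running Σ = (0.166619, -0.160269))
  m=1: (0.507233, 0.055351) × (0.032570, 0.007133) = (0.016126, 0.005421)  (running Σ = (0.182745, -0.154848))
  m=2: (-0.379635, -0.083852) × (-0.381961, -0.175737) = (0.130270, 0.098744)  (running Σ = (0.313015, -0.056104))
  m=3: (0.146635, 0.049584) × (0.307074, 0.231903) = (0.033529, 0.049231)  (running Σ = (0.346544, -0.006873))
  m=4: (-0.034349, -0.015952) × (-0.118138, -0.137900) = (0.001858, 0.006621)  (running Σ = (0.348402, -0.000252))
  m=5: (0.004610, 0.002785) × (0.022160, 0.041271) = (-0.000013, 0.000252)  (running Σ = (0.348389, 0.000000))
Total Σ_m = (0.348389, 0.000000). Multiply by 1.142397: (0.397999, 0.000000). P_5(cos γ) = 0.397999

0.397999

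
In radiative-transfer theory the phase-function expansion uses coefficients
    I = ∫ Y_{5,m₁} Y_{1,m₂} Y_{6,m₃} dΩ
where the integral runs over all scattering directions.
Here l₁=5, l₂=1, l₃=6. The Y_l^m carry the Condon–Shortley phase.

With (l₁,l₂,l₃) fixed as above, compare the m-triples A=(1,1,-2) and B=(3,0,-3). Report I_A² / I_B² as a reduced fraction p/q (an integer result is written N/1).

28/27

Shared (l₁,l₂,l₃)=(5,1,6): N and (l;000)² cancel in I_A²/I_B².
A: Δ = 0!·10!·2!/13! = 1/858; Racah Σ t=0..0: t=0:+1/34560 = 1/34560; ⇒ 3j(5 1 6; 1 1 -2)² = 14/429, sgn +1
B: Δ = 0!·10!·2!/13! = 1/858; Racah Σ t=0..0: t=0:+1/80640 = 1/80640; ⇒ 3j(5 1 6; 3 0 -3)² = 9/286, sgn -1
I_A²/I_B² = (14/429)/(9/286) = 28/27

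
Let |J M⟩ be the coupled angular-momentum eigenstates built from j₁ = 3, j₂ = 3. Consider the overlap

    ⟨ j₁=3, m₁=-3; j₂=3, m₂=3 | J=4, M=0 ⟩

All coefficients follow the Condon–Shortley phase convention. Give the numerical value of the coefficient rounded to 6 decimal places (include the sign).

triangle: 2!·4!·4!/11! = 1152/39916800
(j±m)!: 0!·6!·6!·0!·4!·4! = 298598400
prefactor² = (2J+1)·Δ·N² = 5971968/77
  k=2: +1/(2!·0!·4!·4!·0!·0!) = 1/1152
Σ = 1/1152  ⇒  CG² = 5971968/77·(1/1152)² = 9/154
CG = +√(9/154) = +0.241747

+0.241747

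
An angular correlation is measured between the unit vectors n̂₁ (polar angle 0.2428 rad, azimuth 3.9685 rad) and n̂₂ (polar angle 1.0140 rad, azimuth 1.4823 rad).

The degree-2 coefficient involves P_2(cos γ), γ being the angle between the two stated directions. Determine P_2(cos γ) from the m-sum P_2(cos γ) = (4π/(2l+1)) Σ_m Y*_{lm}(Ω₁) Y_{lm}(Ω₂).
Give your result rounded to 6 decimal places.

Summing Y*_{l m}(θ₁,φ₁)·Y_{l m}(θ₂,φ₂) over m ∈ [−2, 2]; prefactor 4π/(2·2+1) = 2.513274:
  [-2]  conj(Y_{2,-2})(Ω₁) = -0.00185 + 0.02225j ; Y_{2,-2}(Ω₂) = -0.27405 - 0.04902j ; Δ = 0.00160 - 0.00601j
  [-1]  conj(Y_{2,-1})(Ω₁) = -0.12208 - 0.13266j ; Y_{2,-1}(Ω₂) = 0.03063 - 0.34524j ; Δ = -0.04954 + 0.03808j
  [+0]  conj(Y_{2,0})(Ω₁) = 0.57609 + 0.00000j ; Y_{2,0}(Ω₂) = -0.05114 + 0.00000j ; Δ = -0.02946 + 0.00000j
  [+1]  conj(Y_{2,1})(Ω₁) = 0.12208 - 0.13266j ; Y_{2,1}(Ω₂) = -0.03063 - 0.34524j ; Δ = -0.04954 - 0.03808j
  [+2]  conj(Y_{2,2})(Ω₁) = -0.00185 - 0.02225j ; Y_{2,2}(Ω₂) = -0.27405 + 0.04902j ; Δ = 0.00160 + 0.00601j
Σ over m = -0.12535 + 0.00000j; ×(4π/5) → -0.31504 + 0.00000j. Real part: -0.315039

-0.315039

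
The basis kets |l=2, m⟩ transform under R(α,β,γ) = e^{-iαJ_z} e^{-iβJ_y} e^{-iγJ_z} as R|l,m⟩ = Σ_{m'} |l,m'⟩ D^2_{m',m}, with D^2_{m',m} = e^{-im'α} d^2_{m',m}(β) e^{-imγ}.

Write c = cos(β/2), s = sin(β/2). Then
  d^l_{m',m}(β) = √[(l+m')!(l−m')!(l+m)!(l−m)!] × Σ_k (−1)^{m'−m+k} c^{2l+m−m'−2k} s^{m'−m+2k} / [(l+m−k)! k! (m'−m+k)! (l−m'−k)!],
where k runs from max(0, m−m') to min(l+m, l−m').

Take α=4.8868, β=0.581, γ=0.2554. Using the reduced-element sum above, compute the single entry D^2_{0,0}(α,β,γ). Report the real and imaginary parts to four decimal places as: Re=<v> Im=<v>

Re=0.5481 Im=0.0000

Split into d^2_{0,0}(β=0.5810) × two z-phases.
c=cos(0.581000/2)=0.958101, s=sin(0.581000/2)=0.286431; N=√[2·2·2·2]=4.000000
k: max(0,(0)−(0))=0 … min(2+(0),2−(0))=2
  k=0: (−1)^0·4.0000/(4)·0.9581^4·0.2864^0 = +0.842645
  k=1: (−1)^1·4.0000/(1)·0.9581^2·0.2864^2 = -0.301247
  k=2: (−1)^2·4.0000/(4)·0.9581^0·0.2864^4 = +0.006731
d^2_{0,0}(0.5810) = +0.842645 -0.301247 +0.006731 = +0.548129
D = (+1.000000+0.000000i)·(+0.548129)·(+1.000000+0.000000i) = +0.548129+0.000000i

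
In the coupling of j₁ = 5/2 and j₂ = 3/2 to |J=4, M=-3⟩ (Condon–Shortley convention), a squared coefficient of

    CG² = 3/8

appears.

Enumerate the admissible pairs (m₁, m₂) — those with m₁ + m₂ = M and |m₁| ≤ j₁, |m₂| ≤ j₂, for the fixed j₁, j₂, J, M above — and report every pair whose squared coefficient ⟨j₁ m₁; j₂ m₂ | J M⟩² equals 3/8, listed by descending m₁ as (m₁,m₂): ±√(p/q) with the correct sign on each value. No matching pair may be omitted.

(-5/2,-1/2): +√(3/8)

Admissible pairs with m₁+m₂ = M = -3: (-5/2,-1/2), (-3/2,-3/2)
  (m₁,m₂)=(-3/2,-3/2): CG² = 5/8, CG = +√(5/8)
  (m₁,m₂)=(-5/2,-1/2): CG² = 3/8, CG = +√(3/8)   ← matches the target
Pairs with CG² = 3/8: (-5/2,-1/2): +√(3/8)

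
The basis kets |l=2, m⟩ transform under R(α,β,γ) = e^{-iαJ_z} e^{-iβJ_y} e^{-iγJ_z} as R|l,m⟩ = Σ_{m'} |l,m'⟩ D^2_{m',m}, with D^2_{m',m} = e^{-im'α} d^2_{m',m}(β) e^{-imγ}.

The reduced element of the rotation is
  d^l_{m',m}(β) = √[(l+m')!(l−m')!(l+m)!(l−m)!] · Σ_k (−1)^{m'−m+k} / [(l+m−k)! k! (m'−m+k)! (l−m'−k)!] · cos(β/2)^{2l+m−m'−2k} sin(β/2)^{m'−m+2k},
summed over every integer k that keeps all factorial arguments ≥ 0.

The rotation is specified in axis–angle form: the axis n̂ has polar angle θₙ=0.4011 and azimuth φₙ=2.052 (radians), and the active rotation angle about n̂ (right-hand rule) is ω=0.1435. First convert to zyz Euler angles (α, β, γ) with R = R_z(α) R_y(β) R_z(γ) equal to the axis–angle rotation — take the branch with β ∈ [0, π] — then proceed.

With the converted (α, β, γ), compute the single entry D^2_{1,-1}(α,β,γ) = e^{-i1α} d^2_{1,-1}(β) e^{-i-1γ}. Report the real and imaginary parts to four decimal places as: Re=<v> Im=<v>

Axis–angle → zyz. n̂ = (sinθₙcosφₙ, sinθₙsinφₙ, cosθₙ) = (-0.180710, +0.346093, +0.920632), ω = 0.1435.
R = I cosω + sinω [n̂]ₓ + (1−cosω) n̂n̂ᵀ gives
  R = [+0.990057, -0.132301, +0.047784; +0.131015, +0.990953, +0.029118; -0.051204, -0.022568, +0.998433]
β = atan2(√(R₁₃²+R₂₃²), R₃₃) = 0.055986; α = atan2(R₂₃, R₁₃) mod 2π = 0.547276; γ = atan2(R₃₂, −R₃₁) mod 2π = 5.868054
Split into d^2_{1,-1}(β=0.0560) × two z-phases.
Half-angle: c=0.999608, s=0.027989. N=√(6·1·1·6)=6.000000
k∈{0,1} keeps every argument non-negative
  k=0: (−1)^2·6.0000/(2)·0.9996^2·0.0280^2 = +0.002348
  k=1: (−1)^3·6.0000/(6)·0.9996^0·0.0280^4 = -0.000001
d^2_{1,-1}(0.0560) = +0.002348 -0.000001 = +0.002348
Attach z-rotation phases: D = e^{-i(1)(0.5473)}·(+0.002348)·e^{-i(-1)(5.8681)} = +0.001342-0.001927i

Re=0.0013 Im=-0.0019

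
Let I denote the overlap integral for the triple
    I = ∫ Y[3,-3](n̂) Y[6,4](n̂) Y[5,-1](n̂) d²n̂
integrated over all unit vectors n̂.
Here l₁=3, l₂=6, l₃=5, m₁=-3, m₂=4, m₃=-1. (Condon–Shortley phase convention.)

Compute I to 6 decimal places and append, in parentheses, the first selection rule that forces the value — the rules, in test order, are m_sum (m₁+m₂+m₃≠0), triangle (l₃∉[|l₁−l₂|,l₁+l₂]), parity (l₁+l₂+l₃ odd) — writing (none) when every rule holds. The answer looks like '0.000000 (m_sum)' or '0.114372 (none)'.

-0.190675 (none)

m-sum 0 ✓  L=14 even ✓  3≤5≤9 ✓
Π(2lᵢ+1) = 7×13×11 = 1001
triangle coeff Δ(3,6,5) = 1/675675
Σ_t [1,3]: t=1:−1/8640 t=2:+1/2304 t=3:−1/8640 = 7/34560
(3j)²=7/429 [(3 6 5; 0 0 0)], sign=-1
Σ_t [4,4]: t=4:+1/69120 = 1/69120
(3j)²=4/143 [(3 6 5; -3 4 -1)], sign=+1
⇒ 4πI² = 196/429
I = (-1)√(196/429/(4π)) = -0.19067531
No selection rule forces the value: the integral is nonzero (none).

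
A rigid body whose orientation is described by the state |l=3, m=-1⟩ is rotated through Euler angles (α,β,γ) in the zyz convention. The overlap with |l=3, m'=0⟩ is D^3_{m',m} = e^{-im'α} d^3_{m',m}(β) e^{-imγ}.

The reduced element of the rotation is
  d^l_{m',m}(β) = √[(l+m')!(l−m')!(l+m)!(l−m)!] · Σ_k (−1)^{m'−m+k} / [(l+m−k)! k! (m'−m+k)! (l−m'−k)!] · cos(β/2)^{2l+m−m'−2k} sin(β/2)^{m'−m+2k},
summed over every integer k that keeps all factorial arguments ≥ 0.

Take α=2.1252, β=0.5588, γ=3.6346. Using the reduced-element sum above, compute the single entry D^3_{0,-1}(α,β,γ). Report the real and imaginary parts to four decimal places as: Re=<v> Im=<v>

First d^3_{0,-1}(β=0.5588), then the phase factors e^{-i(0)α} and e^{-i(-1)γ}:
Half-angle: c=0.961221, s=0.275779. N=√(6·6·2·24)=41.569219
k: max(0,(-1)−(0))=0 … min(3+(-1),3−(0))=2
  k=0: (−1)^1·41.5692/(12)·0.9612^5·0.2758^1 = -0.783914
  k=1: (−1)^2·41.5692/(4)·0.9612^3·0.2758^3 = +0.193582
  k=2: (−1)^3·41.5692/(12)·0.9612^1·0.2758^5 = -0.005312
d^3_{0,-1}(0.5588) = -0.783914 +0.193582 -0.005312 = -0.595643
Phases: e^{-i·(0)·2.1252}=+1.000000+0.000000i, e^{-i·(-1)·3.6346}=-0.880914-0.473277i ⇒ D=+0.524710+0.281904i

Re=0.5247 Im=0.2819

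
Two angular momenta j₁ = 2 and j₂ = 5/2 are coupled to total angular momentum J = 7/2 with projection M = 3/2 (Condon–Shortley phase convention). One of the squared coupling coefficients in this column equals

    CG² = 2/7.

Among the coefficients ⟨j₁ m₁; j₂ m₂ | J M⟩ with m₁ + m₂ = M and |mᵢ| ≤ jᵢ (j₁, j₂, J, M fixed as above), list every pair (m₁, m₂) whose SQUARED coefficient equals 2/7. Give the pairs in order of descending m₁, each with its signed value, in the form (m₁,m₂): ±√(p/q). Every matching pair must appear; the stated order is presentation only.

Admissible pairs with m₁+m₂ = M = 3/2: (-1,5/2), (0,3/2), (1,1/2), (2,-1/2)
  (m₁,m₂)=(2,-1/2): CG² = 8/21, CG = +√(8/21)
  (m₁,m₂)=(1,1/2): CG² = 2/21, CG = +√(2/21)
  (m₁,m₂)=(0,3/2): CG² = 2/7, CG = −√(2/7)   ← matches the target
  (m₁,m₂)=(-1,5/2): CG² = 5/21, CG = −√(5/21)
Pairs with CG² = 2/7: (0,3/2): −√(2/7)

(0,3/2): −√(2/7)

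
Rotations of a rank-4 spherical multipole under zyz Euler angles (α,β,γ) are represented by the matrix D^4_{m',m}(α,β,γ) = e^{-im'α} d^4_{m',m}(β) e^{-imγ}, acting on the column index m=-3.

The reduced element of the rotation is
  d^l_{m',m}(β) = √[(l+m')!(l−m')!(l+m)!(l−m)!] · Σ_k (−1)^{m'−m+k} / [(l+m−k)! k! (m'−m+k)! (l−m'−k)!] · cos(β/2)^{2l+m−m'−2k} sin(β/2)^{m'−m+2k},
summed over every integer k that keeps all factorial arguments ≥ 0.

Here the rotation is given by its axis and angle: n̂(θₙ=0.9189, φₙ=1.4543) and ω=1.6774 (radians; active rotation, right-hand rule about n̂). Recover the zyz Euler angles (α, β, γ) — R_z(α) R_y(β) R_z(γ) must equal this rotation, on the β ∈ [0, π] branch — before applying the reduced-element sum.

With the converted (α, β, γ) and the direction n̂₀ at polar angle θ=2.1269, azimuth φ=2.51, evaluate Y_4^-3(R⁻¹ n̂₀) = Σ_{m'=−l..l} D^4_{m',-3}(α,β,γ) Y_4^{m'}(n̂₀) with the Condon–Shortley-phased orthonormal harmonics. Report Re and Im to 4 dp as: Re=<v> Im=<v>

Axis–angle → zyz. n̂ = (sinθₙcosφₙ, sinθₙsinφₙ, cosθₙ) = (+0.092398, +0.789547, +0.606695), ω = 1.6774.
R = I cosω + sinω [n̂]ₓ + (1−cosω) n̂n̂ᵀ gives
  R = [-0.096956, -0.522536, +0.847086; +0.683965, +0.583311, +0.438109; -0.723043, +0.621855, +0.300841]
β = atan2(√(R₁₃²+R₂₃²), R₃₃) = 1.265222; α = atan2(R₂₃, R₁₃) mod 2π = 0.477309; γ = atan2(R₃₂, −R₃₁) mod 2π = 0.710301
Need the full column D^4_{m',-3} for m'=−4..4 at α=0.4773, β=1.2652, γ=0.7103.
cos(β/2)=0.806487, sin(β/2)=0.591252
d^4_{-4,-3}: single k=1 term ⇒ +0.371106;  D = -0.231105-0.290362i
d^4_{-3,-3}: k∈[0..1] ⇒ +0.178969 -0.673328 = -0.494359;  D = +0.451144+0.202139i
d^4_{-2,-3}: k∈[0..1] ⇒ -0.490927 +0.791571 = +0.300644;  D = -0.300171+0.016848i
d^4_{-1,-3}: k∈[0..1] ⇒ +0.763482 -0.683911 = +0.079572;  D = -0.068519+0.040458i
d^4_{0,-3}: k∈[0..1] ⇒ -0.834389 +0.448456 = -0.385933;  D = +0.205037-0.326961i
d^4_{1,-3}: k∈[0..1] ⇒ +0.683911 -0.220547 = +0.463363;  D = -0.038322+0.461776i
d^4_{2,-3}: k∈[0..1] ⇒ -0.425443 +0.076220 = -0.349222;  D = -0.134226-0.322397i
d^4_{3,-3}: k∈[0..1] ⇒ +0.194505 -0.014934 = +0.179570;  D = +0.137461+0.115542i
d^4_{4,-3}: single k=0 term ⇒ -0.057617;  D = -0.056207-0.012668i
Y_4^{m'}(θ=2.1269,φ=2.51) and Σ D·Y over m':
  (-0.2311-0.2904i)·(-0.1880+0.1329i)  (+0.4511+0.2021i)·(-0.1289+0.3837i)  (-0.3002+0.0168i)·(+0.0695+0.2186i)  (-0.0685+0.0405i)·(-0.1796-0.1314i)  (+0.2050-0.3270i)·(-0.2795+0.0000i)  (-0.0383+0.4618i)·(+0.1796-0.1314i)  (-0.1342-0.3224i)·(+0.0695-0.2186i)  (+0.1375+0.1155i)·(+0.1289+0.3837i)  (-0.0562-0.0127i)·(-0.1880-0.1329i)
Y_4^-3(R⁻¹ n̂) = -0.161611+0.372058i

Re=-0.1616 Im=0.3721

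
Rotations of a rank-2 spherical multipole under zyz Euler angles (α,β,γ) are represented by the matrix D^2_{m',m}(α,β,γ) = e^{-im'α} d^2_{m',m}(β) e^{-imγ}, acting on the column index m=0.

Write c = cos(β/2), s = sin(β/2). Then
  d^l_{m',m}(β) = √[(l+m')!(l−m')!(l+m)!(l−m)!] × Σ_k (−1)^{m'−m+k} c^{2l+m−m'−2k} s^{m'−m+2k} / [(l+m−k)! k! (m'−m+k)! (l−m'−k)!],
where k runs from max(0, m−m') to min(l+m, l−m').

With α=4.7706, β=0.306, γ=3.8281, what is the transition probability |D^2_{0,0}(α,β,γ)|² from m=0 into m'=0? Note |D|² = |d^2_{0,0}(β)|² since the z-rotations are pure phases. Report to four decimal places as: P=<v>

P=0.7463

D^2_{0,0}(4.7706,0.3060,3.8281) = e^{-i·0·4.7706}·d^2_{0,0}(0.3060)·e^{-i·0·3.8281}. Compute d first:
Half-angle: c=0.988318, s=0.152404. N=√(2·2·2·2)=4.000000
k∈{0,1,2} keeps every argument non-negative
  k=0: (−1)^0·4.0000/(4)·0.9883^4·0.1524^0 = +0.954086
  k=1: (−1)^1·4.0000/(1)·0.9883^2·0.1524^2 = -0.090750
  k=2: (−1)^2·4.0000/(4)·0.9883^0·0.1524^4 = +0.000539
d^2_{0,0}(0.3060) = +0.954086 -0.090750 +0.000539 = +0.863875
|D^2_{0,0}|² = |d^2_{0,0}(β)|² = (+0.863875)² = 0.746281 (the z-rotation phases have unit modulus)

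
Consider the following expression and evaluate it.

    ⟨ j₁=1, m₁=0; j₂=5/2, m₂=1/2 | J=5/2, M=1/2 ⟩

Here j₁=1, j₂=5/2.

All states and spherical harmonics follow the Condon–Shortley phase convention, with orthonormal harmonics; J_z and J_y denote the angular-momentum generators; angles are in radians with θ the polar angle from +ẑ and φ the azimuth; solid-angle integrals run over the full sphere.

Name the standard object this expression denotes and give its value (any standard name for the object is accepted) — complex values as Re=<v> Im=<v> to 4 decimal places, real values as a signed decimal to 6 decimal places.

Clebsch–Gordan coefficient, −√(1/35) ≈ -0.169031

This is a Clebsch–Gordan (vector-coupling) coefficient.
j₁+j₂−J=1  J+j₁−j₂=1  J−j₁+j₂=4  j₁+j₂+J+1=7
(j₁±m₁, j₂±m₂, J±M) = (1,1,3,2,3,2)
P² = 144/35
sum k=0..1:
  [0] +1/6 = 1/6
  [1] −1/4 = -1/4
S = -1/12
C² = P²·S² = 1/35 ; C = -0.169031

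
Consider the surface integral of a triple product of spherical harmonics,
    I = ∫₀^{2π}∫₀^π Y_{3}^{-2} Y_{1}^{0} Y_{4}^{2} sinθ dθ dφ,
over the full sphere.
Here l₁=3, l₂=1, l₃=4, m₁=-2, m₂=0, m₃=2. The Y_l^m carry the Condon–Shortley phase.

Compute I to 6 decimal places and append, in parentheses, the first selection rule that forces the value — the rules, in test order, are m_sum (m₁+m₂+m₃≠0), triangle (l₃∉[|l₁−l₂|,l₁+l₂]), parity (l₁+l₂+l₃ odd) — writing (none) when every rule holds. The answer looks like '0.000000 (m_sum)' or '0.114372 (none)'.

Checks pass: Σm=0; 8 even; l₃=4∈[2,4].
(2·3+1)(2·1+1)(2·4+1) = 189
Δ: 0! 6! 2! / 9! → 1/252
sum: t=0:+1/36 = 1/36
3j²(3 1 4; 0 0 0) = Δ·Π!·Σ² = 4/63  (sign +1)
sum: t=0:+1/120 = 1/120
3j²(3 1 4; -2 0 2) = Δ·Π!·Σ² = 1/21  (sign +1)
combine: 4πI² = 189·4/63·1/21 = 4/7
take √, sign +1: I = 0.21324362
No selection rule forces the value: the integral is nonzero (none).

0.213244 (none)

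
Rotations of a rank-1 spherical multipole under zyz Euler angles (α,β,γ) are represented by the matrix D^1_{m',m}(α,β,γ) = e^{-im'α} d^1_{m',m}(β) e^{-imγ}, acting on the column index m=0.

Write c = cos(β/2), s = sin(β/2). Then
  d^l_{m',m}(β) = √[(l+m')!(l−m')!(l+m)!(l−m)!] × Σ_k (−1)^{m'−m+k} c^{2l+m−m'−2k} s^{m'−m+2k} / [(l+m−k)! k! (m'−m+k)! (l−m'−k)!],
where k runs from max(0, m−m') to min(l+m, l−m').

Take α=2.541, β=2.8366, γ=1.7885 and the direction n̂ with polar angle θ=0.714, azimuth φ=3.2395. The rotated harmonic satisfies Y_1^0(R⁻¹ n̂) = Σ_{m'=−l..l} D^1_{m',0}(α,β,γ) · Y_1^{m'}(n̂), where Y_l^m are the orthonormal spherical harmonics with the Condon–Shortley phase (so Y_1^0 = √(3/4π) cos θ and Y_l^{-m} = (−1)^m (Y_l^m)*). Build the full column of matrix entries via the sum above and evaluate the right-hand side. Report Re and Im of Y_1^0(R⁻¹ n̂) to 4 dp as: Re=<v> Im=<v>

Re=-0.2786 Im=0.0000

Need the full column D^1_{m',0} for m'=−1..1 at α=2.5410, β=2.8366, γ=1.7885.
cos(β/2)=0.151906, sin(β/2)=0.988395
d^1_{-1,0}: single k=1 term ⇒ +0.212334;  D = -0.175176+0.119997i
d^1_{0,0}: k∈[0..1] ⇒ +0.023075 -0.976925 = -0.953849;  D = -0.953849+0.000000i
d^1_{1,0}: single k=0 term ⇒ -0.212334;  D = +0.175176+0.119997i
Y_1^{m'}(θ=0.714,φ=3.2395) and Σ D·Y over m':
  (-0.1752+0.1200i)·(-0.2252+0.0221i)  (-0.9538+0.0000i)·(+0.3693+0.0000i)  (+0.1752+0.1200i)·(+0.2252+0.0221i)
Y_1^0(R⁻¹ n̂) = -0.278639+0.000000i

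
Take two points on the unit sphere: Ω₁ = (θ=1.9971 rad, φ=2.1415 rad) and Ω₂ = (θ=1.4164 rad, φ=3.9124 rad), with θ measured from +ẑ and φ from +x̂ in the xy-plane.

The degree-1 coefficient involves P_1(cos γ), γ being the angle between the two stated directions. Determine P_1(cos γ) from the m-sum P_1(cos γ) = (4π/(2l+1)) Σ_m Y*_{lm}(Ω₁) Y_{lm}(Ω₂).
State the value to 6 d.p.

-0.242419

Addition theorem: P_1(cos γ) = (4π/3) Σ_m Y*_{lm}(Ω₁) Y_{lm}(Ω₂), m = −1…1:
  m=-1: Y*=-0.16994 + 0.26472j  Y=-0.24489 + 0.23785j  product -0.02135 - 0.10525j
  m=+0: Y*=-0.20204 + 0.00000j  Y=0.07514 + 0.00000j  product -0.01518 + 0.00000j
  m=+1: Y*=0.16994 + 0.26472j  Y=0.24489 + 0.23785j  product -0.02135 + 0.10525j
Accumulated sum -0.05787 + 0.00000j; after 4π/(2l+1) scaling, -0.24242 + 0.00000j ⇒ P_1 = -0.242419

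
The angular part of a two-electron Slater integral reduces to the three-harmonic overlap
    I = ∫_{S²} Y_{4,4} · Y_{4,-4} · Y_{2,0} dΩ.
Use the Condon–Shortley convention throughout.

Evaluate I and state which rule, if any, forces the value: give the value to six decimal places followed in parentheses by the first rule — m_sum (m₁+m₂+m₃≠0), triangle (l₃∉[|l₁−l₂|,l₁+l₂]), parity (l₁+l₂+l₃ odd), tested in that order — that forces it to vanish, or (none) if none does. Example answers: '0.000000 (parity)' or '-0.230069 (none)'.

Rules hold: Σm=0, L=10 even, 0≤2≤8.
N = 9·9·5 = 405
Δ = 6!·2!·2!/11! = 1/13860
Racah Σ t=2..4: t=2:+1/192 t=3:−1/36 t=4:+1/192 = -5/288
⇒ 3j(4 4 2; 0 0 0)² = 20/693, sgn -1
Racah Σ t=0..0: t=0:+1/2880 = 1/2880
⇒ 3j(4 4 2; 4 -4 0)² = 28/495, sgn +1
4πI² = N·(3j₀)²·(3jₘ)² = 80/121
I = -1·√(0.661157/4π) = -0.22937568
No selection rule forces the value: the integral is nonzero (none).

-0.229376 (none)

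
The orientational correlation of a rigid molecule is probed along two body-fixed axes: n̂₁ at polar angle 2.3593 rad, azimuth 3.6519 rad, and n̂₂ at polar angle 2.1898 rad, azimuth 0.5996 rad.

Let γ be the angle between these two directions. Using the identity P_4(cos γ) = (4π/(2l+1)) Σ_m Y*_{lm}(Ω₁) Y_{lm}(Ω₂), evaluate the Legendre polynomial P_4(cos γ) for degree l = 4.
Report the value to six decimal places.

Summing Y*_{l m}(θ₁,φ₁)·Y_{l m}(θ₂,φ₂) over m ∈ [−4, 4]; prefactor 4π/(2·4+1) = 1.396263:
  m=-4: Y*=-0.049526+0.097394i  Y=-0.143377-0.131758i  product +0.019933-0.007439i
  m=-3: Y*=+0.012396+0.310721i  Y=+0.088688+0.382211i  product -0.117662+0.032295i
  m=-2: Y*=+0.219160+0.357313i  Y=+0.109308-0.280491i  product +0.124179-0.022415i
  m=-1: Y*=+0.107688+0.060280i  Y=+0.118747-0.081169i  product +0.017681-0.001583i
  m=+0: Y*=-0.342125-0.000000i  Y=-0.331416+0.000000i  product +0.113385+0.000000i
  m=+1: Y*=-0.107688+0.060280i  Y=-0.118747-0.081169i  product +0.017681+0.001583i
  m=+2: Y*=+0.219160-0.357313i  Y=+0.109308+0.280491i  product +0.124179+0.022415i
  m=+3: Y*=-0.012396+0.310721i  Y=-0.088688+0.382211i  product -0.117662-0.032295i
  m=+4: Y*=-0.049526-0.097394i  Y=-0.143377+0.131758i  product +0.019933+0.007439i
Σ over m = +0.201648+0.000000i; ×(4π/9) → +0.281554+0.000000i. Real part: 0.281554

0.281554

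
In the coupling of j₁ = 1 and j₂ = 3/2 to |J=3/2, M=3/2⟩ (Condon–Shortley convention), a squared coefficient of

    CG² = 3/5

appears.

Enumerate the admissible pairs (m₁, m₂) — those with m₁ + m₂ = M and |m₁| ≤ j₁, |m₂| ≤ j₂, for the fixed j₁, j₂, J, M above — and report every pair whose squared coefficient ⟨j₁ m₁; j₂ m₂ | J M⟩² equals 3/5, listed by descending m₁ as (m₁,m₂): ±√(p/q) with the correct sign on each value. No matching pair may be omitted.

(0,3/2): −√(3/5)

Admissible pairs with m₁+m₂ = M = 3/2: (0,3/2), (1,1/2)
  (m₁,m₂)=(1,1/2): CG² = 2/5, CG = +√(2/5)
  (m₁,m₂)=(0,3/2): CG² = 3/5, CG = −√(3/5)   ← matches the target
Pairs with CG² = 3/5: (0,3/2): −√(3/5)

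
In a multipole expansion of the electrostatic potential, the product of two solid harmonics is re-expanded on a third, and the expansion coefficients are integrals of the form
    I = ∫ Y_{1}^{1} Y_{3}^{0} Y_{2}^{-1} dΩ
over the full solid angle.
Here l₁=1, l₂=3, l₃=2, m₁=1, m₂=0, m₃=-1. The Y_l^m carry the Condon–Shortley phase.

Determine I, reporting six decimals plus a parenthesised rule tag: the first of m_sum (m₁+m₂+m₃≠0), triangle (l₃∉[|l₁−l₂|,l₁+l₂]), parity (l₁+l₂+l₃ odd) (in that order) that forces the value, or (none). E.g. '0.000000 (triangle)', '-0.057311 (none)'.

Rules hold: Σm=0, L=6 even, 2≤2≤4.
N = 3·7·5 = 105
Δ = 2!·0!·4!/7! = 1/105
Racah Σ t=1..1: t=1:−1/4 = -1/4
⇒ 3j(1 3 2; 0 0 0)² = 3/35, sgn -1
Racah Σ t=0..0: t=0:+1/12 = 1/12
⇒ 3j(1 3 2; 1 0 -1)² = 1/35, sgn -1
4πI² = N·(3j₀)²·(3jₘ)² = 9/35
I = +1·√(0.257143/4π) = 0.14304817
No selection rule forces the value: the integral is nonzero (none).

0.143048 (none)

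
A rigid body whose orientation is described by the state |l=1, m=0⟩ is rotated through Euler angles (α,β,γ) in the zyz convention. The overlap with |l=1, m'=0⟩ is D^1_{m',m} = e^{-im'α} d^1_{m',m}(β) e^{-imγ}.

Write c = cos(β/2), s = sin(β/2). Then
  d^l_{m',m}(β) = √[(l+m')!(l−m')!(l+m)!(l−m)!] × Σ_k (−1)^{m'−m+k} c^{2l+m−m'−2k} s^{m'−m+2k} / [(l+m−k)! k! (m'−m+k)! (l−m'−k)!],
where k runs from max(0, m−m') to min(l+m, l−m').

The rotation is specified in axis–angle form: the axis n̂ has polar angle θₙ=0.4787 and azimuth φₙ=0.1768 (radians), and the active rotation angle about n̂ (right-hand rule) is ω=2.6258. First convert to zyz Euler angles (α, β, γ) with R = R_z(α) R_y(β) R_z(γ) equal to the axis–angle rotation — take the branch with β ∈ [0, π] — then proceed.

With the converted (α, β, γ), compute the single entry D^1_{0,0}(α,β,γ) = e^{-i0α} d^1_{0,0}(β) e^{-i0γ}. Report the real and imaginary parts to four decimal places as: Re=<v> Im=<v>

Axis–angle → zyz. n̂ = (sinθₙcosφₙ, sinθₙsinφₙ, cosθₙ) = (+0.453445, +0.081015, +0.887594), ω = 2.6258.
R = I cosω + sinω [n̂]ₓ + (1−cosω) n̂n̂ᵀ gives
  R = [-0.485427, -0.369091, +0.792548; +0.506476, -0.857629, -0.089189; +0.712631, +0.358112, +0.603252]
β = atan2(√(R₁₃²+R₂₃²), R₃₃) = 0.923224; α = atan2(R₂₃, R₁₃) mod 2π = 6.171123; γ = atan2(R₃₂, −R₃₁) mod 2π = 2.675930
First d^1_{0,0}(β=0.9232), then the phase factors e^{-i(0)α} and e^{-i(0)γ}:
With c≡cos(β/2)=0.895336 and s≡sin(β/2)=0.445392, N=[1·1·1·1]^{1/2}=1.000000
k: max(0,(0)−(0))=0 … min(1+(0),1−(0))=1
  k=0: (−1)^0·1.0000/(1)·0.8953^2·0.4454^0 = +0.801626
  k=1: (−1)^1·1.0000/(1)·0.8953^0·0.4454^2 = -0.198374
d^1_{0,0}(0.9232) = +0.801626 -0.198374 = +0.603252
Phases: e^{-i·(0)·6.1711}=+1.000000+0.000000i, e^{-i·(0)·2.6759}=+1.000000+0.000000i ⇒ D=+0.603252+0.000000i

Re=0.6033 Im=0.0000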